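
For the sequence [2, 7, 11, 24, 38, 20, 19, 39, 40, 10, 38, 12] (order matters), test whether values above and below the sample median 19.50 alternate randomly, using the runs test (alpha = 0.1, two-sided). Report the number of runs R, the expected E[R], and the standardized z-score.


Step 1: Compute median = 19.50; label A = above, B = below.
Labels in order: BBBAAABAABAB  (n_A = 6, n_B = 6)
Step 2: Count runs R = 7.
Step 3: Under H0 (random ordering), E[R] = 2*n_A*n_B/(n_A+n_B) + 1 = 2*6*6/12 + 1 = 7.0000.
        Var[R] = 2*n_A*n_B*(2*n_A*n_B - n_A - n_B) / ((n_A+n_B)^2 * (n_A+n_B-1)) = 4320/1584 = 2.7273.
        SD[R] = 1.6514.
Step 4: R = E[R], so z = 0 with no continuity correction.
Step 5: Two-sided p-value via normal approximation = 2*(1 - Phi(|z|)) = 1.000000.
Step 6: alpha = 0.1. fail to reject H0.

R = 7, z = 0.0000, p = 1.000000, fail to reject H0.


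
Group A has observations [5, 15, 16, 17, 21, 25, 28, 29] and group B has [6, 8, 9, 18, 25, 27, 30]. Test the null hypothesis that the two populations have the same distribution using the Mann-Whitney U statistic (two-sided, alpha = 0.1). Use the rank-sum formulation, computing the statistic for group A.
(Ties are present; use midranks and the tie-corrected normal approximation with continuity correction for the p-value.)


Step 1: Combine and sort all 15 observations; assign midranks.
sorted (value, group): (5,X), (6,Y), (8,Y), (9,Y), (15,X), (16,X), (17,X), (18,Y), (21,X), (25,X), (25,Y), (27,Y), (28,X), (29,X), (30,Y)
ranks: 5->1, 6->2, 8->3, 9->4, 15->5, 16->6, 17->7, 18->8, 21->9, 25->10.5, 25->10.5, 27->12, 28->13, 29->14, 30->15
Step 2: Rank sum for X: R1 = 1 + 5 + 6 + 7 + 9 + 10.5 + 13 + 14 = 65.5.
Step 3: U_X = R1 - n1(n1+1)/2 = 65.5 - 8*9/2 = 65.5 - 36 = 29.5.
       U_Y = n1*n2 - U_X = 56 - 29.5 = 26.5.
Step 4: Ties are present, so use the tie-corrected normal approximation (with continuity correction) for the p-value.
Step 5: p-value = 0.907786; compare to alpha = 0.1. fail to reject H0.

U_X = 29.5, p = 0.907786, fail to reject H0 at alpha = 0.1.


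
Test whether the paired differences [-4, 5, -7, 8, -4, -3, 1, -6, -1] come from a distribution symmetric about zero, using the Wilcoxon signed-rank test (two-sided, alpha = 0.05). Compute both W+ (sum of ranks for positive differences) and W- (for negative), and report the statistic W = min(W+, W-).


Step 1: Drop any zero differences (none here) and take |d_i|.
|d| = [4, 5, 7, 8, 4, 3, 1, 6, 1]
Step 2: Midrank |d_i| (ties get averaged ranks).
ranks: |4|->4.5, |5|->6, |7|->8, |8|->9, |4|->4.5, |3|->3, |1|->1.5, |6|->7, |1|->1.5
Step 3: Attach original signs; sum ranks with positive sign and with negative sign.
W+ = 6 + 9 + 1.5 = 16.5
W- = 4.5 + 8 + 4.5 + 3 + 7 + 1.5 = 28.5
(Check: W+ + W- = 45 should equal n(n+1)/2 = 45.)
Step 4: Test statistic W = min(W+, W-) = 16.5.
Step 5: Ties in |d|, so use the tie-corrected normal approximation.
        E[W] = n(n+1)/4 = 9*10/4 = 22.5.
        Tie groups: |d|=1 (t=2), |d|=4 (t=2); sum(t^3 - t) = 12.
        Var[W] = n(n+1)(2n+1)/24 - sum(t^3-t)/48 = 1710/24 - 12/48 = 71.
        z = (W - E[W]) / sqrt(Var[W]) = (16.5 - 22.5) / 8.4261 = -0.7121.
        Two-sided p = 2*Phi(z) = 0.476422.
Step 6: alpha = 0.05. fail to reject H0.

W+ = 16.5, W- = 28.5, W = min = 16.5, p = 0.476422, fail to reject H0.


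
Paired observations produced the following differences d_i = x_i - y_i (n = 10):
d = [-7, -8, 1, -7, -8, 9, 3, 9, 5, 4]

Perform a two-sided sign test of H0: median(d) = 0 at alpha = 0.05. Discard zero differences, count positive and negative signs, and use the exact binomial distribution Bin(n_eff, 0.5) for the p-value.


Step 1: Discard zero differences. Original n = 10; n_eff = number of nonzero differences = 10.
Nonzero differences (with sign): -7, -8, +1, -7, -8, +9, +3, +9, +5, +4
Step 2: Count signs: positive = 6, negative = 4.
Step 3: Under H0: P(positive) = 0.5, so the number of positives S ~ Bin(10, 0.5).
Step 4: Two-sided exact p-value = sum of Bin(10,0.5) probabilities at or below the observed probability = 0.753906.
Step 5: alpha = 0.05. fail to reject H0.

n_eff = 10, pos = 6, neg = 4, p = 0.753906, fail to reject H0.


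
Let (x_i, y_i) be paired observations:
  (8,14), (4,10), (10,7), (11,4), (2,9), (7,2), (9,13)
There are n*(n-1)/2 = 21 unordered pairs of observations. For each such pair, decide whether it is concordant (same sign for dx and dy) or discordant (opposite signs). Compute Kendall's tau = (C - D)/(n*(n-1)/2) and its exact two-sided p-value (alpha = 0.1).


Step 1: Enumerate the 21 unordered pairs (i,j) with i<j and classify each by sign(x_j-x_i) * sign(y_j-y_i).
  (1,2):dx=-4,dy=-4->C; (1,3):dx=+2,dy=-7->D; (1,4):dx=+3,dy=-10->D; (1,5):dx=-6,dy=-5->C
  (1,6):dx=-1,dy=-12->C; (1,7):dx=+1,dy=-1->D; (2,3):dx=+6,dy=-3->D; (2,4):dx=+7,dy=-6->D
  (2,5):dx=-2,dy=-1->C; (2,6):dx=+3,dy=-8->D; (2,7):dx=+5,dy=+3->C; (3,4):dx=+1,dy=-3->D
  (3,5):dx=-8,dy=+2->D; (3,6):dx=-3,dy=-5->C; (3,7):dx=-1,dy=+6->D; (4,5):dx=-9,dy=+5->D
  (4,6):dx=-4,dy=-2->C; (4,7):dx=-2,dy=+9->D; (5,6):dx=+5,dy=-7->D; (5,7):dx=+7,dy=+4->C
  (6,7):dx=+2,dy=+11->C
Step 2: C = 9, D = 12, total pairs = 21.
Step 3: tau = (C - D)/(n(n-1)/2) = (9 - 12)/21 = -0.142857.
Step 4: Exact two-sided p-value (enumerate n! = 5040 permutations of y under H0): p = 0.772619.
Step 5: alpha = 0.1. fail to reject H0.

tau_b = -0.1429 (C=9, D=12), p = 0.772619, fail to reject H0.


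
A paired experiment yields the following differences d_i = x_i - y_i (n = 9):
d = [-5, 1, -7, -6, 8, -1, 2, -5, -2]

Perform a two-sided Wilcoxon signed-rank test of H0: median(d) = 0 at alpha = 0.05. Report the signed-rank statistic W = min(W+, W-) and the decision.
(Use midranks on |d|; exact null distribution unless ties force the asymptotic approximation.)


Step 1: Drop any zero differences (none here) and take |d_i|.
|d| = [5, 1, 7, 6, 8, 1, 2, 5, 2]
Step 2: Midrank |d_i| (ties get averaged ranks).
ranks: |5|->5.5, |1|->1.5, |7|->8, |6|->7, |8|->9, |1|->1.5, |2|->3.5, |5|->5.5, |2|->3.5
Step 3: Attach original signs; sum ranks with positive sign and with negative sign.
W+ = 1.5 + 9 + 3.5 = 14
W- = 5.5 + 8 + 7 + 1.5 + 5.5 + 3.5 = 31
(Check: W+ + W- = 45 should equal n(n+1)/2 = 45.)
Step 4: Test statistic W = min(W+, W-) = 14.
Step 5: Ties in |d|, so use the tie-corrected normal approximation.
        E[W] = n(n+1)/4 = 9*10/4 = 22.5.
        Tie groups: |d|=1 (t=2), |d|=2 (t=2), |d|=5 (t=2); sum(t^3 - t) = 18.
        Var[W] = n(n+1)(2n+1)/24 - sum(t^3-t)/48 = 1710/24 - 18/48 = 70.875.
        z = (W - E[W]) / sqrt(Var[W]) = (14 - 22.5) / 8.4187 = -1.0097.
        Two-sided p = 2*Phi(z) = 0.312661.
Step 6: alpha = 0.05. fail to reject H0.

W+ = 14, W- = 31, W = min = 14, p = 0.312661, fail to reject H0.


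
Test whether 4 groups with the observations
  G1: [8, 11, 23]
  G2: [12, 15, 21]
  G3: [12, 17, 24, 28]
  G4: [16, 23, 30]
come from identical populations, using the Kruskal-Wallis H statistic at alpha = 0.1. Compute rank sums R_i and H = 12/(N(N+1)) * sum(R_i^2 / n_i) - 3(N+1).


Step 1: Combine all N = 13 observations and assign midranks.
sorted (value, group, rank): (8,G1,1), (11,G1,2), (12,G2,3.5), (12,G3,3.5), (15,G2,5), (16,G4,6), (17,G3,7), (21,G2,8), (23,G1,9.5), (23,G4,9.5), (24,G3,11), (28,G3,12), (30,G4,13)
Step 2: Sum ranks within each group.
R_1 = 12.5 (n_1 = 3)
R_2 = 16.5 (n_2 = 3)
R_3 = 33.5 (n_3 = 4)
R_4 = 28.5 (n_4 = 3)
Step 3: H = 12/(N(N+1)) * sum(R_i^2/n_i) - 3(N+1)
     = 12/(13*14) * (12.5^2/3 + 16.5^2/3 + 33.5^2/4 + 28.5^2/3) - 3*14
     = 0.065934 * 694.146 - 42
     = 3.767857.
Step 4: Ties present; correction factor C = 1 - 12/(13^3 - 13) = 0.994505. Corrected H = 3.767857 / 0.994505 = 3.788674.
Step 5: Under H0, H ~ chi^2(3); p-value = 0.285206.
Step 6: alpha = 0.1. fail to reject H0.

H = 3.7887, df = 3, p = 0.285206, fail to reject H0.


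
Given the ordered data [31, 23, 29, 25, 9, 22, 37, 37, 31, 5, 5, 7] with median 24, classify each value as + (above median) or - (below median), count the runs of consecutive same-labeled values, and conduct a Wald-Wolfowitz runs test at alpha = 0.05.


Step 1: Compute median = 24; label A = above, B = below.
Labels in order: ABAABBAAABBB  (n_A = 6, n_B = 6)
Step 2: Count runs R = 6.
Step 3: Under H0 (random ordering), E[R] = 2*n_A*n_B/(n_A+n_B) + 1 = 2*6*6/12 + 1 = 7.0000.
        Var[R] = 2*n_A*n_B*(2*n_A*n_B - n_A - n_B) / ((n_A+n_B)^2 * (n_A+n_B-1)) = 4320/1584 = 2.7273.
        SD[R] = 1.6514.
Step 4: Continuity-corrected z = (R + 0.5 - E[R]) / SD[R] = (6 + 0.5 - 7.0000) / 1.6514 = -0.3028.
Step 5: Two-sided p-value via normal approximation = 2*(1 - Phi(|z|)) = 0.762069.
Step 6: alpha = 0.05. fail to reject H0.

R = 6, z = -0.3028, p = 0.762069, fail to reject H0.


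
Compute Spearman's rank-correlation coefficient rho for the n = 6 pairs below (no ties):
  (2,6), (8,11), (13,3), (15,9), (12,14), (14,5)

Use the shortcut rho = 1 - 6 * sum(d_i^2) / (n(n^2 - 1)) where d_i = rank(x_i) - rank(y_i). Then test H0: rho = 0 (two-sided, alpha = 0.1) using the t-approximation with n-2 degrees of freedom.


Step 1: Rank x and y separately (midranks; no ties here).
rank(x): 2->1, 8->2, 13->4, 15->6, 12->3, 14->5
rank(y): 6->3, 11->5, 3->1, 9->4, 14->6, 5->2
Step 2: d_i = R_x(i) - R_y(i); compute d_i^2.
  (1-3)^2=4, (2-5)^2=9, (4-1)^2=9, (6-4)^2=4, (3-6)^2=9, (5-2)^2=9
sum(d^2) = 44.
Step 3: rho = 1 - 6*44 / (6*(6^2 - 1)) = 1 - 264/210 = -0.257143.
Step 4: Under H0, t = rho * sqrt((n-2)/(1-rho^2)) = -0.5322 ~ t(4).
Step 5: Two-sided p-value from the t-distribution with 4 df = 0.622787.
Step 6: alpha = 0.1. fail to reject H0.

rho = -0.2571, p = 0.622787, fail to reject H0 at alpha = 0.1.


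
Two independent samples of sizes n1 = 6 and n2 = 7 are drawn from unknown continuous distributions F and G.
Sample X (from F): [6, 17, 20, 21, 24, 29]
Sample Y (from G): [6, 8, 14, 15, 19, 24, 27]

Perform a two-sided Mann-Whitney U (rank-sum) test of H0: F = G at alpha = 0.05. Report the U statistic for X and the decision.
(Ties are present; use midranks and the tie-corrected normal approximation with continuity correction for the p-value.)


Step 1: Combine and sort all 13 observations; assign midranks.
sorted (value, group): (6,X), (6,Y), (8,Y), (14,Y), (15,Y), (17,X), (19,Y), (20,X), (21,X), (24,X), (24,Y), (27,Y), (29,X)
ranks: 6->1.5, 6->1.5, 8->3, 14->4, 15->5, 17->6, 19->7, 20->8, 21->9, 24->10.5, 24->10.5, 27->12, 29->13
Step 2: Rank sum for X: R1 = 1.5 + 6 + 8 + 9 + 10.5 + 13 = 48.
Step 3: U_X = R1 - n1(n1+1)/2 = 48 - 6*7/2 = 48 - 21 = 27.
       U_Y = n1*n2 - U_X = 42 - 27 = 15.
Step 4: Ties are present, so use the tie-corrected normal approximation (with continuity correction) for the p-value.
Step 5: p-value = 0.430766; compare to alpha = 0.05. fail to reject H0.

U_X = 27, p = 0.430766, fail to reject H0 at alpha = 0.05.


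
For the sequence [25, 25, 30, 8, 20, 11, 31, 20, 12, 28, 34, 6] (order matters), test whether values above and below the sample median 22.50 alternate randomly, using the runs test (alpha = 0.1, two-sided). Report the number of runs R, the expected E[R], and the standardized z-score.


Step 1: Compute median = 22.50; label A = above, B = below.
Labels in order: AAABBBABBAAB  (n_A = 6, n_B = 6)
Step 2: Count runs R = 6.
Step 3: Under H0 (random ordering), E[R] = 2*n_A*n_B/(n_A+n_B) + 1 = 2*6*6/12 + 1 = 7.0000.
        Var[R] = 2*n_A*n_B*(2*n_A*n_B - n_A - n_B) / ((n_A+n_B)^2 * (n_A+n_B-1)) = 4320/1584 = 2.7273.
        SD[R] = 1.6514.
Step 4: Continuity-corrected z = (R + 0.5 - E[R]) / SD[R] = (6 + 0.5 - 7.0000) / 1.6514 = -0.3028.
Step 5: Two-sided p-value via normal approximation = 2*(1 - Phi(|z|)) = 0.762069.
Step 6: alpha = 0.1. fail to reject H0.

R = 6, z = -0.3028, p = 0.762069, fail to reject H0.


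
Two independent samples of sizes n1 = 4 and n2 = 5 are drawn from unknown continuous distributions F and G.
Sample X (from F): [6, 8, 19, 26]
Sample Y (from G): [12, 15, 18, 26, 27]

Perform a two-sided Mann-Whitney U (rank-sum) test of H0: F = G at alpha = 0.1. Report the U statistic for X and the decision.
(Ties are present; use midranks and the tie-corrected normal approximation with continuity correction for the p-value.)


Step 1: Combine and sort all 9 observations; assign midranks.
sorted (value, group): (6,X), (8,X), (12,Y), (15,Y), (18,Y), (19,X), (26,X), (26,Y), (27,Y)
ranks: 6->1, 8->2, 12->3, 15->4, 18->5, 19->6, 26->7.5, 26->7.5, 27->9
Step 2: Rank sum for X: R1 = 1 + 2 + 6 + 7.5 = 16.5.
Step 3: U_X = R1 - n1(n1+1)/2 = 16.5 - 4*5/2 = 16.5 - 10 = 6.5.
       U_Y = n1*n2 - U_X = 20 - 6.5 = 13.5.
Step 4: Ties are present, so use the tie-corrected normal approximation (with continuity correction) for the p-value.
Step 5: p-value = 0.460558; compare to alpha = 0.1. fail to reject H0.

U_X = 6.5, p = 0.460558, fail to reject H0 at alpha = 0.1.


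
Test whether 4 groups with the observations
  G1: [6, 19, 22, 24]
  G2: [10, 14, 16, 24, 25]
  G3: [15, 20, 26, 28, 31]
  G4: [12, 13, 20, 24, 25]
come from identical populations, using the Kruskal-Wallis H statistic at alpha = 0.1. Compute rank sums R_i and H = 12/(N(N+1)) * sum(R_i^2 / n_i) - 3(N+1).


Step 1: Combine all N = 19 observations and assign midranks.
sorted (value, group, rank): (6,G1,1), (10,G2,2), (12,G4,3), (13,G4,4), (14,G2,5), (15,G3,6), (16,G2,7), (19,G1,8), (20,G3,9.5), (20,G4,9.5), (22,G1,11), (24,G1,13), (24,G2,13), (24,G4,13), (25,G2,15.5), (25,G4,15.5), (26,G3,17), (28,G3,18), (31,G3,19)
Step 2: Sum ranks within each group.
R_1 = 33 (n_1 = 4)
R_2 = 42.5 (n_2 = 5)
R_3 = 69.5 (n_3 = 5)
R_4 = 45 (n_4 = 5)
Step 3: H = 12/(N(N+1)) * sum(R_i^2/n_i) - 3(N+1)
     = 12/(19*20) * (33^2/4 + 42.5^2/5 + 69.5^2/5 + 45^2/5) - 3*20
     = 0.031579 * 2004.55 - 60
     = 3.301579.
Step 4: Ties present; correction factor C = 1 - 36/(19^3 - 19) = 0.994737. Corrected H = 3.301579 / 0.994737 = 3.319048.
Step 5: Under H0, H ~ chi^2(3); p-value = 0.345000.
Step 6: alpha = 0.1. fail to reject H0.

H = 3.3190, df = 3, p = 0.345000, fail to reject H0.


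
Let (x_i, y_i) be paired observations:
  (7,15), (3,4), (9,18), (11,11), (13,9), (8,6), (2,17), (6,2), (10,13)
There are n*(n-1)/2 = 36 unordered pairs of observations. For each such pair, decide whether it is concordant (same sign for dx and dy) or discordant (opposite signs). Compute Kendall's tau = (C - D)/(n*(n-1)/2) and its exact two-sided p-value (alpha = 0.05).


Step 1: Enumerate the 36 unordered pairs (i,j) with i<j and classify each by sign(x_j-x_i) * sign(y_j-y_i).
  (1,2):dx=-4,dy=-11->C; (1,3):dx=+2,dy=+3->C; (1,4):dx=+4,dy=-4->D; (1,5):dx=+6,dy=-6->D
  (1,6):dx=+1,dy=-9->D; (1,7):dx=-5,dy=+2->D; (1,8):dx=-1,dy=-13->C; (1,9):dx=+3,dy=-2->D
  (2,3):dx=+6,dy=+14->C; (2,4):dx=+8,dy=+7->C; (2,5):dx=+10,dy=+5->C; (2,6):dx=+5,dy=+2->C
  (2,7):dx=-1,dy=+13->D; (2,8):dx=+3,dy=-2->D; (2,9):dx=+7,dy=+9->C; (3,4):dx=+2,dy=-7->D
  (3,5):dx=+4,dy=-9->D; (3,6):dx=-1,dy=-12->C; (3,7):dx=-7,dy=-1->C; (3,8):dx=-3,dy=-16->C
  (3,9):dx=+1,dy=-5->D; (4,5):dx=+2,dy=-2->D; (4,6):dx=-3,dy=-5->C; (4,7):dx=-9,dy=+6->D
  (4,8):dx=-5,dy=-9->C; (4,9):dx=-1,dy=+2->D; (5,6):dx=-5,dy=-3->C; (5,7):dx=-11,dy=+8->D
  (5,8):dx=-7,dy=-7->C; (5,9):dx=-3,dy=+4->D; (6,7):dx=-6,dy=+11->D; (6,8):dx=-2,dy=-4->C
  (6,9):dx=+2,dy=+7->C; (7,8):dx=+4,dy=-15->D; (7,9):dx=+8,dy=-4->D; (8,9):dx=+4,dy=+11->C
Step 2: C = 18, D = 18, total pairs = 36.
Step 3: tau = (C - D)/(n(n-1)/2) = (18 - 18)/36 = 0.000000.
Step 4: Exact two-sided p-value (enumerate n! = 362880 permutations of y under H0): p = 1.000000.
Step 5: alpha = 0.05. fail to reject H0.

tau_b = 0.0000 (C=18, D=18), p = 1.000000, fail to reject H0.


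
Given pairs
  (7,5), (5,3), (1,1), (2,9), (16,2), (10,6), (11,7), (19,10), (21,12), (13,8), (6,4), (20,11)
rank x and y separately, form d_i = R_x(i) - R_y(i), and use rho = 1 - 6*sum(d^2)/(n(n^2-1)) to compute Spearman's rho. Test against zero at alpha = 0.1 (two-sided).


Step 1: Rank x and y separately (midranks; no ties here).
rank(x): 7->5, 5->3, 1->1, 2->2, 16->9, 10->6, 11->7, 19->10, 21->12, 13->8, 6->4, 20->11
rank(y): 5->5, 3->3, 1->1, 9->9, 2->2, 6->6, 7->7, 10->10, 12->12, 8->8, 4->4, 11->11
Step 2: d_i = R_x(i) - R_y(i); compute d_i^2.
  (5-5)^2=0, (3-3)^2=0, (1-1)^2=0, (2-9)^2=49, (9-2)^2=49, (6-6)^2=0, (7-7)^2=0, (10-10)^2=0, (12-12)^2=0, (8-8)^2=0, (4-4)^2=0, (11-11)^2=0
sum(d^2) = 98.
Step 3: rho = 1 - 6*98 / (12*(12^2 - 1)) = 1 - 588/1716 = 0.657343.
Step 4: Under H0, t = rho * sqrt((n-2)/(1-rho^2)) = 2.7584 ~ t(10).
Step 5: Two-sided p-value from the t-distribution with 10 df = 0.020185.
Step 6: alpha = 0.1. reject H0.

rho = 0.6573, p = 0.020185, reject H0 at alpha = 0.1.


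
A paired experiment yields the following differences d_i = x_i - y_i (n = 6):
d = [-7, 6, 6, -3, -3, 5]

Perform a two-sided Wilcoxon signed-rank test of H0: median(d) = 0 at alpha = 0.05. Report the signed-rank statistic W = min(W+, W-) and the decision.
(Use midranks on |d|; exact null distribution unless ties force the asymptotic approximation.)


Step 1: Drop any zero differences (none here) and take |d_i|.
|d| = [7, 6, 6, 3, 3, 5]
Step 2: Midrank |d_i| (ties get averaged ranks).
ranks: |7|->6, |6|->4.5, |6|->4.5, |3|->1.5, |3|->1.5, |5|->3
Step 3: Attach original signs; sum ranks with positive sign and with negative sign.
W+ = 4.5 + 4.5 + 3 = 12
W- = 6 + 1.5 + 1.5 = 9
(Check: W+ + W- = 21 should equal n(n+1)/2 = 21.)
Step 4: Test statistic W = min(W+, W-) = 9.
Step 5: Ties in |d|, so use the tie-corrected normal approximation.
        E[W] = n(n+1)/4 = 6*7/4 = 10.5.
        Tie groups: |d|=3 (t=2), |d|=6 (t=2); sum(t^3 - t) = 12.
        Var[W] = n(n+1)(2n+1)/24 - sum(t^3-t)/48 = 546/24 - 12/48 = 22.5.
        z = (W - E[W]) / sqrt(Var[W]) = (9 - 10.5) / 4.7434 = -0.3162.
        Two-sided p = 2*Phi(z) = 0.751830.
Step 6: alpha = 0.05. fail to reject H0.

W+ = 12, W- = 9, W = min = 9, p = 0.751830, fail to reject H0.


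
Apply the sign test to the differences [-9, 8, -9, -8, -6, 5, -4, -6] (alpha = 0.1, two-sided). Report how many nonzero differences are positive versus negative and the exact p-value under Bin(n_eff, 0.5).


Step 1: Discard zero differences. Original n = 8; n_eff = number of nonzero differences = 8.
Nonzero differences (with sign): -9, +8, -9, -8, -6, +5, -4, -6
Step 2: Count signs: positive = 2, negative = 6.
Step 3: Under H0: P(positive) = 0.5, so the number of positives S ~ Bin(8, 0.5).
Step 4: Two-sided exact p-value = sum of Bin(8,0.5) probabilities at or below the observed probability = 0.289062.
Step 5: alpha = 0.1. fail to reject H0.

n_eff = 8, pos = 2, neg = 6, p = 0.289062, fail to reject H0.


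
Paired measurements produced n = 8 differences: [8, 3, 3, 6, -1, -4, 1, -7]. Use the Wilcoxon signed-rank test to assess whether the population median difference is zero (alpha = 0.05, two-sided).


Step 1: Drop any zero differences (none here) and take |d_i|.
|d| = [8, 3, 3, 6, 1, 4, 1, 7]
Step 2: Midrank |d_i| (ties get averaged ranks).
ranks: |8|->8, |3|->3.5, |3|->3.5, |6|->6, |1|->1.5, |4|->5, |1|->1.5, |7|->7
Step 3: Attach original signs; sum ranks with positive sign and with negative sign.
W+ = 8 + 3.5 + 3.5 + 6 + 1.5 = 22.5
W- = 1.5 + 5 + 7 = 13.5
(Check: W+ + W- = 36 should equal n(n+1)/2 = 36.)
Step 4: Test statistic W = min(W+, W-) = 13.5.
Step 5: Ties in |d|, so use the tie-corrected normal approximation.
        E[W] = n(n+1)/4 = 8*9/4 = 18.
        Tie groups: |d|=1 (t=2), |d|=3 (t=2); sum(t^3 - t) = 12.
        Var[W] = n(n+1)(2n+1)/24 - sum(t^3-t)/48 = 1224/24 - 12/48 = 50.75.
        z = (W - E[W]) / sqrt(Var[W]) = (13.5 - 18) / 7.1239 = -0.6317.
        Two-sided p = 2*Phi(z) = 0.527599.
Step 6: alpha = 0.05. fail to reject H0.

W+ = 22.5, W- = 13.5, W = min = 13.5, p = 0.527599, fail to reject H0.


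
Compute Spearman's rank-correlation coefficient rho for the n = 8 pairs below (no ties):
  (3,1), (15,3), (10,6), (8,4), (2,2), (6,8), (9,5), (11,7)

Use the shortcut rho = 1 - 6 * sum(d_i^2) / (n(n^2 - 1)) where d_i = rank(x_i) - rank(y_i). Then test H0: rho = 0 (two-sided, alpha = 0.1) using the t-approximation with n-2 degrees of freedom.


Step 1: Rank x and y separately (midranks; no ties here).
rank(x): 3->2, 15->8, 10->6, 8->4, 2->1, 6->3, 9->5, 11->7
rank(y): 1->1, 3->3, 6->6, 4->4, 2->2, 8->8, 5->5, 7->7
Step 2: d_i = R_x(i) - R_y(i); compute d_i^2.
  (2-1)^2=1, (8-3)^2=25, (6-6)^2=0, (4-4)^2=0, (1-2)^2=1, (3-8)^2=25, (5-5)^2=0, (7-7)^2=0
sum(d^2) = 52.
Step 3: rho = 1 - 6*52 / (8*(8^2 - 1)) = 1 - 312/504 = 0.380952.
Step 4: Under H0, t = rho * sqrt((n-2)/(1-rho^2)) = 1.0092 ~ t(6).
Step 5: Two-sided p-value from the t-distribution with 6 df = 0.351813.
Step 6: alpha = 0.1. fail to reject H0.

rho = 0.3810, p = 0.351813, fail to reject H0 at alpha = 0.1.


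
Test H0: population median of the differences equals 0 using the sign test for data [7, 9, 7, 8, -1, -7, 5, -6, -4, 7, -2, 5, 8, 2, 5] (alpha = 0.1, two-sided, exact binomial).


Step 1: Discard zero differences. Original n = 15; n_eff = number of nonzero differences = 15.
Nonzero differences (with sign): +7, +9, +7, +8, -1, -7, +5, -6, -4, +7, -2, +5, +8, +2, +5
Step 2: Count signs: positive = 10, negative = 5.
Step 3: Under H0: P(positive) = 0.5, so the number of positives S ~ Bin(15, 0.5).
Step 4: Two-sided exact p-value = sum of Bin(15,0.5) probabilities at or below the observed probability = 0.301758.
Step 5: alpha = 0.1. fail to reject H0.

n_eff = 15, pos = 10, neg = 5, p = 0.301758, fail to reject H0.


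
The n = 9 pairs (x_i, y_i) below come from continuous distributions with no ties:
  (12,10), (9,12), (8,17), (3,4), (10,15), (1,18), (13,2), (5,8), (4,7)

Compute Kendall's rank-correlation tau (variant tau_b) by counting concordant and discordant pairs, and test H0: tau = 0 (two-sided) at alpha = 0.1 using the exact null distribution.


Step 1: Enumerate the 36 unordered pairs (i,j) with i<j and classify each by sign(x_j-x_i) * sign(y_j-y_i).
  (1,2):dx=-3,dy=+2->D; (1,3):dx=-4,dy=+7->D; (1,4):dx=-9,dy=-6->C; (1,5):dx=-2,dy=+5->D
  (1,6):dx=-11,dy=+8->D; (1,7):dx=+1,dy=-8->D; (1,8):dx=-7,dy=-2->C; (1,9):dx=-8,dy=-3->C
  (2,3):dx=-1,dy=+5->D; (2,4):dx=-6,dy=-8->C; (2,5):dx=+1,dy=+3->C; (2,6):dx=-8,dy=+6->D
  (2,7):dx=+4,dy=-10->D; (2,8):dx=-4,dy=-4->C; (2,9):dx=-5,dy=-5->C; (3,4):dx=-5,dy=-13->C
  (3,5):dx=+2,dy=-2->D; (3,6):dx=-7,dy=+1->D; (3,7):dx=+5,dy=-15->D; (3,8):dx=-3,dy=-9->C
  (3,9):dx=-4,dy=-10->C; (4,5):dx=+7,dy=+11->C; (4,6):dx=-2,dy=+14->D; (4,7):dx=+10,dy=-2->D
  (4,8):dx=+2,dy=+4->C; (4,9):dx=+1,dy=+3->C; (5,6):dx=-9,dy=+3->D; (5,7):dx=+3,dy=-13->D
  (5,8):dx=-5,dy=-7->C; (5,9):dx=-6,dy=-8->C; (6,7):dx=+12,dy=-16->D; (6,8):dx=+4,dy=-10->D
  (6,9):dx=+3,dy=-11->D; (7,8):dx=-8,dy=+6->D; (7,9):dx=-9,dy=+5->D; (8,9):dx=-1,dy=-1->C
Step 2: C = 16, D = 20, total pairs = 36.
Step 3: tau = (C - D)/(n(n-1)/2) = (16 - 20)/36 = -0.111111.
Step 4: Exact two-sided p-value (enumerate n! = 362880 permutations of y under H0): p = 0.761414.
Step 5: alpha = 0.1. fail to reject H0.

tau_b = -0.1111 (C=16, D=20), p = 0.761414, fail to reject H0.


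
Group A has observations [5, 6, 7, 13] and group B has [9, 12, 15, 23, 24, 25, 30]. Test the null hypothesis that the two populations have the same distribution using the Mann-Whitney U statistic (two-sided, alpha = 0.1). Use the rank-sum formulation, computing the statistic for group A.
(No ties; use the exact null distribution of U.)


Step 1: Combine and sort all 11 observations; assign midranks.
sorted (value, group): (5,X), (6,X), (7,X), (9,Y), (12,Y), (13,X), (15,Y), (23,Y), (24,Y), (25,Y), (30,Y)
ranks: 5->1, 6->2, 7->3, 9->4, 12->5, 13->6, 15->7, 23->8, 24->9, 25->10, 30->11
Step 2: Rank sum for X: R1 = 1 + 2 + 3 + 6 = 12.
Step 3: U_X = R1 - n1(n1+1)/2 = 12 - 4*5/2 = 12 - 10 = 2.
       U_Y = n1*n2 - U_X = 28 - 2 = 26.
Step 4: No ties, so the exact null distribution of U (based on enumerating the C(11,4) = 330 equally likely rank assignments) gives the two-sided p-value.
Step 5: p-value = 0.024242; compare to alpha = 0.1. reject H0.

U_X = 2, p = 0.024242, reject H0 at alpha = 0.1.


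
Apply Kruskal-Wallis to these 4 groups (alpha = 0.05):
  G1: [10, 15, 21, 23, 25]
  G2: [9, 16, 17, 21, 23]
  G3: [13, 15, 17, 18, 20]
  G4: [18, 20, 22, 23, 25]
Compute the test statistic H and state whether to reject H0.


Step 1: Combine all N = 20 observations and assign midranks.
sorted (value, group, rank): (9,G2,1), (10,G1,2), (13,G3,3), (15,G1,4.5), (15,G3,4.5), (16,G2,6), (17,G2,7.5), (17,G3,7.5), (18,G3,9.5), (18,G4,9.5), (20,G3,11.5), (20,G4,11.5), (21,G1,13.5), (21,G2,13.5), (22,G4,15), (23,G1,17), (23,G2,17), (23,G4,17), (25,G1,19.5), (25,G4,19.5)
Step 2: Sum ranks within each group.
R_1 = 56.5 (n_1 = 5)
R_2 = 45 (n_2 = 5)
R_3 = 36 (n_3 = 5)
R_4 = 72.5 (n_4 = 5)
Step 3: H = 12/(N(N+1)) * sum(R_i^2/n_i) - 3(N+1)
     = 12/(20*21) * (56.5^2/5 + 45^2/5 + 36^2/5 + 72.5^2/5) - 3*21
     = 0.028571 * 2353.9 - 63
     = 4.254286.
Step 4: Ties present; correction factor C = 1 - 60/(20^3 - 20) = 0.992481. Corrected H = 4.254286 / 0.992481 = 4.286515.
Step 5: Under H0, H ~ chi^2(3); p-value = 0.232142.
Step 6: alpha = 0.05. fail to reject H0.

H = 4.2865, df = 3, p = 0.232142, fail to reject H0.


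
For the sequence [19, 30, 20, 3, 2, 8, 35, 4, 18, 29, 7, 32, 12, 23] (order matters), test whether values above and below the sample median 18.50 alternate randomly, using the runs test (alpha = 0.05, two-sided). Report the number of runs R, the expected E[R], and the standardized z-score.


Step 1: Compute median = 18.50; label A = above, B = below.
Labels in order: AAABBBABBABABA  (n_A = 7, n_B = 7)
Step 2: Count runs R = 9.
Step 3: Under H0 (random ordering), E[R] = 2*n_A*n_B/(n_A+n_B) + 1 = 2*7*7/14 + 1 = 8.0000.
        Var[R] = 2*n_A*n_B*(2*n_A*n_B - n_A - n_B) / ((n_A+n_B)^2 * (n_A+n_B-1)) = 8232/2548 = 3.2308.
        SD[R] = 1.7974.
Step 4: Continuity-corrected z = (R - 0.5 - E[R]) / SD[R] = (9 - 0.5 - 8.0000) / 1.7974 = 0.2782.
Step 5: Two-sided p-value via normal approximation = 2*(1 - Phi(|z|)) = 0.780879.
Step 6: alpha = 0.05. fail to reject H0.

R = 9, z = 0.2782, p = 0.780879, fail to reject H0.


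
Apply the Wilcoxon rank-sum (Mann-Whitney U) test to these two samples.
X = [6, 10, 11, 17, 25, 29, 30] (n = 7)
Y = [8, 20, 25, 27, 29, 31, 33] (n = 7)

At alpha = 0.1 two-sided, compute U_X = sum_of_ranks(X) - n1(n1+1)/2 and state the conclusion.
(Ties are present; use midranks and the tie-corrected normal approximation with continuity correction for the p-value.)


Step 1: Combine and sort all 14 observations; assign midranks.
sorted (value, group): (6,X), (8,Y), (10,X), (11,X), (17,X), (20,Y), (25,X), (25,Y), (27,Y), (29,X), (29,Y), (30,X), (31,Y), (33,Y)
ranks: 6->1, 8->2, 10->3, 11->4, 17->5, 20->6, 25->7.5, 25->7.5, 27->9, 29->10.5, 29->10.5, 30->12, 31->13, 33->14
Step 2: Rank sum for X: R1 = 1 + 3 + 4 + 5 + 7.5 + 10.5 + 12 = 43.
Step 3: U_X = R1 - n1(n1+1)/2 = 43 - 7*8/2 = 43 - 28 = 15.
       U_Y = n1*n2 - U_X = 49 - 15 = 34.
Step 4: Ties are present, so use the tie-corrected normal approximation (with continuity correction) for the p-value.
Step 5: p-value = 0.249110; compare to alpha = 0.1. fail to reject H0.

U_X = 15, p = 0.249110, fail to reject H0 at alpha = 0.1.


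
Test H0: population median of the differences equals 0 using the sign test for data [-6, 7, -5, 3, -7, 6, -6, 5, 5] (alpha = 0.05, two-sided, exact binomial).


Step 1: Discard zero differences. Original n = 9; n_eff = number of nonzero differences = 9.
Nonzero differences (with sign): -6, +7, -5, +3, -7, +6, -6, +5, +5
Step 2: Count signs: positive = 5, negative = 4.
Step 3: Under H0: P(positive) = 0.5, so the number of positives S ~ Bin(9, 0.5).
Step 4: Two-sided exact p-value = sum of Bin(9,0.5) probabilities at or below the observed probability = 1.000000.
Step 5: alpha = 0.05. fail to reject H0.

n_eff = 9, pos = 5, neg = 4, p = 1.000000, fail to reject H0.


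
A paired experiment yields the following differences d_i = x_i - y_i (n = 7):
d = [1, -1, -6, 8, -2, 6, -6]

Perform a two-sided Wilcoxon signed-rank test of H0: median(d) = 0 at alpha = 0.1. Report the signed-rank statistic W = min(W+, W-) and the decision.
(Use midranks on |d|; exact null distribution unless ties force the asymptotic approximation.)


Step 1: Drop any zero differences (none here) and take |d_i|.
|d| = [1, 1, 6, 8, 2, 6, 6]
Step 2: Midrank |d_i| (ties get averaged ranks).
ranks: |1|->1.5, |1|->1.5, |6|->5, |8|->7, |2|->3, |6|->5, |6|->5
Step 3: Attach original signs; sum ranks with positive sign and with negative sign.
W+ = 1.5 + 7 + 5 = 13.5
W- = 1.5 + 5 + 3 + 5 = 14.5
(Check: W+ + W- = 28 should equal n(n+1)/2 = 28.)
Step 4: Test statistic W = min(W+, W-) = 13.5.
Step 5: Ties in |d|, so use the tie-corrected normal approximation.
        E[W] = n(n+1)/4 = 7*8/4 = 14.
        Tie groups: |d|=1 (t=2), |d|=6 (t=3); sum(t^3 - t) = 30.
        Var[W] = n(n+1)(2n+1)/24 - sum(t^3-t)/48 = 840/24 - 30/48 = 34.375.
        z = (W - E[W]) / sqrt(Var[W]) = (13.5 - 14) / 5.8630 = -0.0853.
        Two-sided p = 2*Phi(z) = 0.932039.
Step 6: alpha = 0.1. fail to reject H0.

W+ = 13.5, W- = 14.5, W = min = 13.5, p = 0.932039, fail to reject H0.


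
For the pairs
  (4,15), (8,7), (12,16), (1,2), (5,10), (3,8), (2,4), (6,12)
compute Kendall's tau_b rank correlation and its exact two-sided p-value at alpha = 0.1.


Step 1: Enumerate the 28 unordered pairs (i,j) with i<j and classify each by sign(x_j-x_i) * sign(y_j-y_i).
  (1,2):dx=+4,dy=-8->D; (1,3):dx=+8,dy=+1->C; (1,4):dx=-3,dy=-13->C; (1,5):dx=+1,dy=-5->D
  (1,6):dx=-1,dy=-7->C; (1,7):dx=-2,dy=-11->C; (1,8):dx=+2,dy=-3->D; (2,3):dx=+4,dy=+9->C
  (2,4):dx=-7,dy=-5->C; (2,5):dx=-3,dy=+3->D; (2,6):dx=-5,dy=+1->D; (2,7):dx=-6,dy=-3->C
  (2,8):dx=-2,dy=+5->D; (3,4):dx=-11,dy=-14->C; (3,5):dx=-7,dy=-6->C; (3,6):dx=-9,dy=-8->C
  (3,7):dx=-10,dy=-12->C; (3,8):dx=-6,dy=-4->C; (4,5):dx=+4,dy=+8->C; (4,6):dx=+2,dy=+6->C
  (4,7):dx=+1,dy=+2->C; (4,8):dx=+5,dy=+10->C; (5,6):dx=-2,dy=-2->C; (5,7):dx=-3,dy=-6->C
  (5,8):dx=+1,dy=+2->C; (6,7):dx=-1,dy=-4->C; (6,8):dx=+3,dy=+4->C; (7,8):dx=+4,dy=+8->C
Step 2: C = 22, D = 6, total pairs = 28.
Step 3: tau = (C - D)/(n(n-1)/2) = (22 - 6)/28 = 0.571429.
Step 4: Exact two-sided p-value (enumerate n! = 40320 permutations of y under H0): p = 0.061012.
Step 5: alpha = 0.1. reject H0.

tau_b = 0.5714 (C=22, D=6), p = 0.061012, reject H0.


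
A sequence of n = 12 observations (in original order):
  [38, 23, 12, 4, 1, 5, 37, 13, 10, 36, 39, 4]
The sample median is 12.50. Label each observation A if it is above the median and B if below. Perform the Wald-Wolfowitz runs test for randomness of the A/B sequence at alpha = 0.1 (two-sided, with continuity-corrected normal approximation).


Step 1: Compute median = 12.50; label A = above, B = below.
Labels in order: AABBBBAABAAB  (n_A = 6, n_B = 6)
Step 2: Count runs R = 6.
Step 3: Under H0 (random ordering), E[R] = 2*n_A*n_B/(n_A+n_B) + 1 = 2*6*6/12 + 1 = 7.0000.
        Var[R] = 2*n_A*n_B*(2*n_A*n_B - n_A - n_B) / ((n_A+n_B)^2 * (n_A+n_B-1)) = 4320/1584 = 2.7273.
        SD[R] = 1.6514.
Step 4: Continuity-corrected z = (R + 0.5 - E[R]) / SD[R] = (6 + 0.5 - 7.0000) / 1.6514 = -0.3028.
Step 5: Two-sided p-value via normal approximation = 2*(1 - Phi(|z|)) = 0.762069.
Step 6: alpha = 0.1. fail to reject H0.

R = 6, z = -0.3028, p = 0.762069, fail to reject H0.


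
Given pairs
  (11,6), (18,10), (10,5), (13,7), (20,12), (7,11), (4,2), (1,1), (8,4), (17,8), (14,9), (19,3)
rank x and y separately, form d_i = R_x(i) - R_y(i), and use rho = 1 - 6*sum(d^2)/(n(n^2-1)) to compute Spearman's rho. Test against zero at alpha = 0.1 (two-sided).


Step 1: Rank x and y separately (midranks; no ties here).
rank(x): 11->6, 18->10, 10->5, 13->7, 20->12, 7->3, 4->2, 1->1, 8->4, 17->9, 14->8, 19->11
rank(y): 6->6, 10->10, 5->5, 7->7, 12->12, 11->11, 2->2, 1->1, 4->4, 8->8, 9->9, 3->3
Step 2: d_i = R_x(i) - R_y(i); compute d_i^2.
  (6-6)^2=0, (10-10)^2=0, (5-5)^2=0, (7-7)^2=0, (12-12)^2=0, (3-11)^2=64, (2-2)^2=0, (1-1)^2=0, (4-4)^2=0, (9-8)^2=1, (8-9)^2=1, (11-3)^2=64
sum(d^2) = 130.
Step 3: rho = 1 - 6*130 / (12*(12^2 - 1)) = 1 - 780/1716 = 0.545455.
Step 4: Under H0, t = rho * sqrt((n-2)/(1-rho^2)) = 2.0580 ~ t(10).
Step 5: Two-sided p-value from the t-distribution with 10 df = 0.066612.
Step 6: alpha = 0.1. reject H0.

rho = 0.5455, p = 0.066612, reject H0 at alpha = 0.1.


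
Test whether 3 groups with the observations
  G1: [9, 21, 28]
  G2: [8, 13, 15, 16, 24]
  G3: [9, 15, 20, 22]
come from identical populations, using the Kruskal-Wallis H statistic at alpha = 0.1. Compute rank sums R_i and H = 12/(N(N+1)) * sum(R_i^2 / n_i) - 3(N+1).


Step 1: Combine all N = 12 observations and assign midranks.
sorted (value, group, rank): (8,G2,1), (9,G1,2.5), (9,G3,2.5), (13,G2,4), (15,G2,5.5), (15,G3,5.5), (16,G2,7), (20,G3,8), (21,G1,9), (22,G3,10), (24,G2,11), (28,G1,12)
Step 2: Sum ranks within each group.
R_1 = 23.5 (n_1 = 3)
R_2 = 28.5 (n_2 = 5)
R_3 = 26 (n_3 = 4)
Step 3: H = 12/(N(N+1)) * sum(R_i^2/n_i) - 3(N+1)
     = 12/(12*13) * (23.5^2/3 + 28.5^2/5 + 26^2/4) - 3*13
     = 0.076923 * 515.533 - 39
     = 0.656410.
Step 4: Ties present; correction factor C = 1 - 12/(12^3 - 12) = 0.993007. Corrected H = 0.656410 / 0.993007 = 0.661033.
Step 5: Under H0, H ~ chi^2(2); p-value = 0.718553.
Step 6: alpha = 0.1. fail to reject H0.

H = 0.6610, df = 2, p = 0.718553, fail to reject H0.


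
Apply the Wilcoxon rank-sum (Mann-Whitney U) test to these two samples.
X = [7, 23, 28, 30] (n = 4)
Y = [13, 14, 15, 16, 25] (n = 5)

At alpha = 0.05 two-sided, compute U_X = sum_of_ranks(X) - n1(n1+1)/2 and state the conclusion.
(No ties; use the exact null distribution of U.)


Step 1: Combine and sort all 9 observations; assign midranks.
sorted (value, group): (7,X), (13,Y), (14,Y), (15,Y), (16,Y), (23,X), (25,Y), (28,X), (30,X)
ranks: 7->1, 13->2, 14->3, 15->4, 16->5, 23->6, 25->7, 28->8, 30->9
Step 2: Rank sum for X: R1 = 1 + 6 + 8 + 9 = 24.
Step 3: U_X = R1 - n1(n1+1)/2 = 24 - 4*5/2 = 24 - 10 = 14.
       U_Y = n1*n2 - U_X = 20 - 14 = 6.
Step 4: No ties, so the exact null distribution of U (based on enumerating the C(9,4) = 126 equally likely rank assignments) gives the two-sided p-value.
Step 5: p-value = 0.412698; compare to alpha = 0.05. fail to reject H0.

U_X = 14, p = 0.412698, fail to reject H0 at alpha = 0.05.


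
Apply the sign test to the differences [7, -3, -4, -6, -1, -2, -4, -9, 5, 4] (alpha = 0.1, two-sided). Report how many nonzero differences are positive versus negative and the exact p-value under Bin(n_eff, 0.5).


Step 1: Discard zero differences. Original n = 10; n_eff = number of nonzero differences = 10.
Nonzero differences (with sign): +7, -3, -4, -6, -1, -2, -4, -9, +5, +4
Step 2: Count signs: positive = 3, negative = 7.
Step 3: Under H0: P(positive) = 0.5, so the number of positives S ~ Bin(10, 0.5).
Step 4: Two-sided exact p-value = sum of Bin(10,0.5) probabilities at or below the observed probability = 0.343750.
Step 5: alpha = 0.1. fail to reject H0.

n_eff = 10, pos = 3, neg = 7, p = 0.343750, fail to reject H0.


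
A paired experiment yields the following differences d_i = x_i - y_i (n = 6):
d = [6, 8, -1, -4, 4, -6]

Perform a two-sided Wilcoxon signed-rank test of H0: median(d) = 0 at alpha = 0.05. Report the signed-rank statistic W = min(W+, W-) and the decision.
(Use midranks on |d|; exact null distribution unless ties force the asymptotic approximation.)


Step 1: Drop any zero differences (none here) and take |d_i|.
|d| = [6, 8, 1, 4, 4, 6]
Step 2: Midrank |d_i| (ties get averaged ranks).
ranks: |6|->4.5, |8|->6, |1|->1, |4|->2.5, |4|->2.5, |6|->4.5
Step 3: Attach original signs; sum ranks with positive sign and with negative sign.
W+ = 4.5 + 6 + 2.5 = 13
W- = 1 + 2.5 + 4.5 = 8
(Check: W+ + W- = 21 should equal n(n+1)/2 = 21.)
Step 4: Test statistic W = min(W+, W-) = 8.
Step 5: Ties in |d|, so use the tie-corrected normal approximation.
        E[W] = n(n+1)/4 = 6*7/4 = 10.5.
        Tie groups: |d|=4 (t=2), |d|=6 (t=2); sum(t^3 - t) = 12.
        Var[W] = n(n+1)(2n+1)/24 - sum(t^3-t)/48 = 546/24 - 12/48 = 22.5.
        z = (W - E[W]) / sqrt(Var[W]) = (8 - 10.5) / 4.7434 = -0.5270.
        Two-sided p = 2*Phi(z) = 0.598161.
Step 6: alpha = 0.05. fail to reject H0.

W+ = 13, W- = 8, W = min = 8, p = 0.598161, fail to reject H0.


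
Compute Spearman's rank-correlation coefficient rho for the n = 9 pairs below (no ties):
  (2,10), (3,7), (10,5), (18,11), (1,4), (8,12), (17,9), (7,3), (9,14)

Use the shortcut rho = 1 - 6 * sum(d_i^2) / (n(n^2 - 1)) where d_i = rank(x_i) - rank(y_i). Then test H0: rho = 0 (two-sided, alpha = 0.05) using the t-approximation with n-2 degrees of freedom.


Step 1: Rank x and y separately (midranks; no ties here).
rank(x): 2->2, 3->3, 10->7, 18->9, 1->1, 8->5, 17->8, 7->4, 9->6
rank(y): 10->6, 7->4, 5->3, 11->7, 4->2, 12->8, 9->5, 3->1, 14->9
Step 2: d_i = R_x(i) - R_y(i); compute d_i^2.
  (2-6)^2=16, (3-4)^2=1, (7-3)^2=16, (9-7)^2=4, (1-2)^2=1, (5-8)^2=9, (8-5)^2=9, (4-1)^2=9, (6-9)^2=9
sum(d^2) = 74.
Step 3: rho = 1 - 6*74 / (9*(9^2 - 1)) = 1 - 444/720 = 0.383333.
Step 4: Under H0, t = rho * sqrt((n-2)/(1-rho^2)) = 1.0981 ~ t(7).
Step 5: Two-sided p-value from the t-distribution with 7 df = 0.308495.
Step 6: alpha = 0.05. fail to reject H0.

rho = 0.3833, p = 0.308495, fail to reject H0 at alpha = 0.05.


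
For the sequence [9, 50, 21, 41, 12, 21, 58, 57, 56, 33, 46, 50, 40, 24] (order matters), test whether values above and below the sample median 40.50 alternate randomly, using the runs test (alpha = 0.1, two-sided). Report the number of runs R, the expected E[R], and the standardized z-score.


Step 1: Compute median = 40.50; label A = above, B = below.
Labels in order: BABABBAAABAABB  (n_A = 7, n_B = 7)
Step 2: Count runs R = 9.
Step 3: Under H0 (random ordering), E[R] = 2*n_A*n_B/(n_A+n_B) + 1 = 2*7*7/14 + 1 = 8.0000.
        Var[R] = 2*n_A*n_B*(2*n_A*n_B - n_A - n_B) / ((n_A+n_B)^2 * (n_A+n_B-1)) = 8232/2548 = 3.2308.
        SD[R] = 1.7974.
Step 4: Continuity-corrected z = (R - 0.5 - E[R]) / SD[R] = (9 - 0.5 - 8.0000) / 1.7974 = 0.2782.
Step 5: Two-sided p-value via normal approximation = 2*(1 - Phi(|z|)) = 0.780879.
Step 6: alpha = 0.1. fail to reject H0.

R = 9, z = 0.2782, p = 0.780879, fail to reject H0.


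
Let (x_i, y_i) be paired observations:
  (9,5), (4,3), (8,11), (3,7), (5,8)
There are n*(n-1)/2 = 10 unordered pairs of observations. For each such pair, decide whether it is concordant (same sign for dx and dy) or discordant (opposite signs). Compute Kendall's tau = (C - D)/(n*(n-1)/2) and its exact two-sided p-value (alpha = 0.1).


Step 1: Enumerate the 10 unordered pairs (i,j) with i<j and classify each by sign(x_j-x_i) * sign(y_j-y_i).
  (1,2):dx=-5,dy=-2->C; (1,3):dx=-1,dy=+6->D; (1,4):dx=-6,dy=+2->D; (1,5):dx=-4,dy=+3->D
  (2,3):dx=+4,dy=+8->C; (2,4):dx=-1,dy=+4->D; (2,5):dx=+1,dy=+5->C; (3,4):dx=-5,dy=-4->C
  (3,5):dx=-3,dy=-3->C; (4,5):dx=+2,dy=+1->C
Step 2: C = 6, D = 4, total pairs = 10.
Step 3: tau = (C - D)/(n(n-1)/2) = (6 - 4)/10 = 0.200000.
Step 4: Exact two-sided p-value (enumerate n! = 120 permutations of y under H0): p = 0.816667.
Step 5: alpha = 0.1. fail to reject H0.

tau_b = 0.2000 (C=6, D=4), p = 0.816667, fail to reject H0.


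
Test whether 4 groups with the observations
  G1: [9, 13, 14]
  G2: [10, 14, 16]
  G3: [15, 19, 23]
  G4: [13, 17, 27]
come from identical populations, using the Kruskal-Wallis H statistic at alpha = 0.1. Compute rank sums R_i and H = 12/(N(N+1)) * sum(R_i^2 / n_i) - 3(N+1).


Step 1: Combine all N = 12 observations and assign midranks.
sorted (value, group, rank): (9,G1,1), (10,G2,2), (13,G1,3.5), (13,G4,3.5), (14,G1,5.5), (14,G2,5.5), (15,G3,7), (16,G2,8), (17,G4,9), (19,G3,10), (23,G3,11), (27,G4,12)
Step 2: Sum ranks within each group.
R_1 = 10 (n_1 = 3)
R_2 = 15.5 (n_2 = 3)
R_3 = 28 (n_3 = 3)
R_4 = 24.5 (n_4 = 3)
Step 3: H = 12/(N(N+1)) * sum(R_i^2/n_i) - 3(N+1)
     = 12/(12*13) * (10^2/3 + 15.5^2/3 + 28^2/3 + 24.5^2/3) - 3*13
     = 0.076923 * 574.833 - 39
     = 5.217949.
Step 4: Ties present; correction factor C = 1 - 12/(12^3 - 12) = 0.993007. Corrected H = 5.217949 / 0.993007 = 5.254695.
Step 5: Under H0, H ~ chi^2(3); p-value = 0.154069.
Step 6: alpha = 0.1. fail to reject H0.

H = 5.2547, df = 3, p = 0.154069, fail to reject H0.


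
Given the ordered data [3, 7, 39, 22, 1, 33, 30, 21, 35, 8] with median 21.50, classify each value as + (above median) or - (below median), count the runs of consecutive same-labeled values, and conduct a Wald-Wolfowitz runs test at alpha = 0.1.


Step 1: Compute median = 21.50; label A = above, B = below.
Labels in order: BBAABAABAB  (n_A = 5, n_B = 5)
Step 2: Count runs R = 7.
Step 3: Under H0 (random ordering), E[R] = 2*n_A*n_B/(n_A+n_B) + 1 = 2*5*5/10 + 1 = 6.0000.
        Var[R] = 2*n_A*n_B*(2*n_A*n_B - n_A - n_B) / ((n_A+n_B)^2 * (n_A+n_B-1)) = 2000/900 = 2.2222.
        SD[R] = 1.4907.
Step 4: Continuity-corrected z = (R - 0.5 - E[R]) / SD[R] = (7 - 0.5 - 6.0000) / 1.4907 = 0.3354.
Step 5: Two-sided p-value via normal approximation = 2*(1 - Phi(|z|)) = 0.737316.
Step 6: alpha = 0.1. fail to reject H0.

R = 7, z = 0.3354, p = 0.737316, fail to reject H0.
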